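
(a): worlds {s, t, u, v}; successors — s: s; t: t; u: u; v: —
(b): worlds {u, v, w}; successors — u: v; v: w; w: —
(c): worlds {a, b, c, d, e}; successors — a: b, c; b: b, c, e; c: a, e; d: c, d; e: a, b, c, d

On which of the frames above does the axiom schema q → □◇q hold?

(a)

This is the axiom for symmetry; its first-order frame correspondent is ∀x ∀y (Rxy → Ryx).
(a): holds.
(b): fails — Ruv but not Rvu.
(c): fails — Rbc but not Rcb.
Valid on: (a).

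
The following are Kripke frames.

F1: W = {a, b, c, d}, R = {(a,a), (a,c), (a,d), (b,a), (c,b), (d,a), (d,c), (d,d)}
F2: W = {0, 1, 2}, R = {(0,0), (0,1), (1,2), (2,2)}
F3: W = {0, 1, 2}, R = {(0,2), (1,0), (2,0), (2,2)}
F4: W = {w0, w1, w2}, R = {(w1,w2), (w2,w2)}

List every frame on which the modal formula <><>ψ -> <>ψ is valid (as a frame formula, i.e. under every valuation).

This is the axiom for transitivity; its first-order frame correspondent is forall x forall y forall z (Rxy & Ryz -> Rxz).
F1: fails — Rdc and Rcb but not Rdb.
F2: fails — R01 and R12 but not R02.
F3: fails — R10 and R02 but not R12.
F4: holds.

F4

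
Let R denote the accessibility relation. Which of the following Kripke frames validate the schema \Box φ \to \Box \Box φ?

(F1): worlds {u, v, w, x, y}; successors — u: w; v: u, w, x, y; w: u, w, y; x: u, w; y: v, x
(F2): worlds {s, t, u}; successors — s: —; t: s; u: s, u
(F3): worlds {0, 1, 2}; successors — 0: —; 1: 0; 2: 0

Frame correspondent (Sahlqvist): \forall x \forall y \forall z (Rxy \wedge Ryz \to Rxz) — i.e. transitivity.
(F1): fails — Rxw and Rwy but not Rxy.
(F2): satisfies the condition.
(F3): satisfies the condition.

(F2), (F3)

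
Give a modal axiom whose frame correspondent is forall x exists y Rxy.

A defining formula is □ψ → ◇ψ (the D axiom).
Suppose □ψ→◇ψ is valid. At any x set V(ψ)=W. Then □ψ at x, so ◇ψ at x, so x has a successor.

□ψ → ◇ψ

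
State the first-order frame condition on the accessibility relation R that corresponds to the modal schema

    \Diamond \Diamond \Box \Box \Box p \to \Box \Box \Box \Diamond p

This is a Sahlqvist (Geach-type) schema ◇^2□^3p → □^3◇^1p.
Minimal-valuation argument: fix x; take any y with xR^2y and any z with xR^3z. Set V(p) to the set of worlds R-reachable from y in exactly 3 steps. Then □^3p holds at y, so the antecedent holds at x; validity forces ◇^1p at z, giving a w with zR^1w and yR^3w.
First-order correspondent: \forall x \forall y \forall z ((x R^2 y \wedge x R^3 z) \to \exists w (y R^3 w \wedge zRw)).

\forall x \forall y \forall z ((x R^2 y \wedge x R^3 z) \to \exists w (y R^3 w \wedge zRw))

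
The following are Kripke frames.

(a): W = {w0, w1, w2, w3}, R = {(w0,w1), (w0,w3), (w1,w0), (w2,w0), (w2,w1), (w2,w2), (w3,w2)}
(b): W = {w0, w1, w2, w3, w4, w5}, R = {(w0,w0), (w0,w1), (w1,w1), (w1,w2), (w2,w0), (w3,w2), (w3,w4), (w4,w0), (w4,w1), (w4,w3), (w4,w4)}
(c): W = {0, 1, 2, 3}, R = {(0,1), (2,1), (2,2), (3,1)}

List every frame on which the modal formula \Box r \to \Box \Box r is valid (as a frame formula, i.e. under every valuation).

(c)

Frame correspondent (Sahlqvist): \forall x \forall y \forall z (Rxy \wedge Ryz \to Rxz) — i.e. transitivity.
(a): fails — Rw1w0 and Rw0w1 but not Rw1w1.
(b): fails — Rw1w2 and Rw2w0 but not Rw1w0.
(c): ✓.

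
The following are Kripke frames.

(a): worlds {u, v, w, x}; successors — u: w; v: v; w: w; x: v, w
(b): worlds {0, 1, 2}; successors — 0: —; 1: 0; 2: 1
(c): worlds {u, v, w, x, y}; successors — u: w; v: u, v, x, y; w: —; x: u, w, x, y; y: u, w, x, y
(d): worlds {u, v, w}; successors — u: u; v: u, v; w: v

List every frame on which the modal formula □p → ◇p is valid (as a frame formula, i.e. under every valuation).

This is the axiom for seriality; its first-order frame correspondent is ∀x ∃y Rxy.
(a): satisfies the condition.
(b): fails — world 0 has no successor.
(c): fails — world w has no successor.
(d): satisfies the condition.

(a), (d)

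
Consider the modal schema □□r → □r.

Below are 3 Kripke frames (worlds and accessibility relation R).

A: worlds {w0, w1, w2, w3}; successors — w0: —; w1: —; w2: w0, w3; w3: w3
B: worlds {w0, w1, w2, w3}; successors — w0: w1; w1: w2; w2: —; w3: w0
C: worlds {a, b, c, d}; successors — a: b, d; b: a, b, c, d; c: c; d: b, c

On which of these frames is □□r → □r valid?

C

The schema corresponds to density: ∀x ∀y (Rxy → ∃z (Rxz ∧ Rzy)).
A: fails — Rw2w0 but no z with Rw2z and Rzw0.
B: fails — Rw1w2 but no z with Rw1z and Rzw2.
C: satisfies the condition.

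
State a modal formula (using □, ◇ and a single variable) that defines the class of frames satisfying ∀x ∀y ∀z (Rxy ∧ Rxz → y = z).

◇r → □r

A defining formula is ◇r → □r (the CD axiom).
Suppose ◇r→□r is valid. Take Rxy, Rxz and set V(r)={y}. Then ◇r at x, so □r at x, so r at z, i.e. z=y.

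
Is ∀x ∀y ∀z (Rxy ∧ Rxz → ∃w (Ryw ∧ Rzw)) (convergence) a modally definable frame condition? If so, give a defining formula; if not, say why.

Yes — defined by ◇□p → □◇p

Yes: it is convergence, defined by the .2 schema ◇□p → □◇p.
Suppose ◇□p→□◇p is valid. Take Rxy, Rxz and set V(p)={w : Ryw}. Then □p at y so ◇□p at x, so □◇p at x, so ◇p at z, giving w with Rzw and Ryw.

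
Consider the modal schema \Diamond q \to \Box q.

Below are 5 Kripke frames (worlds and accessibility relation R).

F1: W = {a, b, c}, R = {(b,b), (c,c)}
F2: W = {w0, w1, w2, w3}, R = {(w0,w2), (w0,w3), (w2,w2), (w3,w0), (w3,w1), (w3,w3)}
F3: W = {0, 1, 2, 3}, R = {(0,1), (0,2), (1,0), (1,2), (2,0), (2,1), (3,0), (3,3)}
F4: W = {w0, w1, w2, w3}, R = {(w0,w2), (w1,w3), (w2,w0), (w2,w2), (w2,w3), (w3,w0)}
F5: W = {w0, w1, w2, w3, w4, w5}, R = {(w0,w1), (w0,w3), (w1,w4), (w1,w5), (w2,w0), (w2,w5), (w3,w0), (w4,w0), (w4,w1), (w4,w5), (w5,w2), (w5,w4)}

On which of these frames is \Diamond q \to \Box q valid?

This is the axiom for partial functionality; its first-order frame correspondent is \forall x \forall y \forall z (Rxy \wedge Rxz \to y = z).
F1: holds.
F2: fails — w0 sees both w2 and w3.
F3: fails — 0 sees both 1 and 2.
F4: fails — w2 sees both w0 and w2.
F5: fails — w0 sees both w1 and w3.

F1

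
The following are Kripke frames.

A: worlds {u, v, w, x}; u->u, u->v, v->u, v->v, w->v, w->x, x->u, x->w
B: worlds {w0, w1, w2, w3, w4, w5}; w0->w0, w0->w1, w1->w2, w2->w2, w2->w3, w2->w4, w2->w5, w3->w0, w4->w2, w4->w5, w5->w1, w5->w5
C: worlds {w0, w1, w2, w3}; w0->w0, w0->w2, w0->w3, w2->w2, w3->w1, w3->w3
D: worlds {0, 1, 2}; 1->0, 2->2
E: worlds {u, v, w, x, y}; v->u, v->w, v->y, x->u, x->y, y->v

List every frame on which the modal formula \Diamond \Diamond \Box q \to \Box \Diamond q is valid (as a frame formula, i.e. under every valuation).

D

This is the axiom for a generalized confluence (Geach) condition; its first-order frame correspondent is \forall x \forall y \forall z ((x R^2 y \wedge xRz) \to \exists w (yRw \wedge zRw)).
A: fails — wR²w, wRx but no t with wRt and xRt.
B: fails — w0R²w0, w0Rw1 but no w with w0Rw and w1Rw.
C: fails — w0R²w1, w0Rw0 but no w with w1Rw and w0Rw.
D: holds.
E: fails — vR²v, vRu but no t with vRt and uRt.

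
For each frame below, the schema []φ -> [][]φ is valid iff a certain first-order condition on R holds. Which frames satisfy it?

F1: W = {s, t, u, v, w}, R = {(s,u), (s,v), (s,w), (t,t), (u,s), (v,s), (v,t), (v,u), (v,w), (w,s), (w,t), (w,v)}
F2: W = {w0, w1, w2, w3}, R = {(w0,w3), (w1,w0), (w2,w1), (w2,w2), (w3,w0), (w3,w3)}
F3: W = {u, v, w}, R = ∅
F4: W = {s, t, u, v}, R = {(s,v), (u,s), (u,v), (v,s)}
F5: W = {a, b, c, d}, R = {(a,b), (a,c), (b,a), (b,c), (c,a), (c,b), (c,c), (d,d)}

This is the axiom for transitivity; its first-order frame correspondent is forall x forall y forall z (Rxy & Ryz -> Rxz).
F1: fails — Rvw and Rwv but not Rvv.
F2: fails — Rw1w0 and Rw0w3 but not Rw1w3.
F3: ✓.
F4: fails — Rsv and Rvs but not Rss.
F5: fails — Rbc and Rcb but not Rbb.

F3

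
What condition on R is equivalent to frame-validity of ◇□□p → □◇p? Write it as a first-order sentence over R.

This is a Sahlqvist (Geach-type) schema ◇^1□^2p → □^1◇^1p.
Minimal-valuation argument: fix x; take any y with xR^1y and any z with xR^1z. Set V(p) to the set of worlds R-reachable from y in exactly 2 steps. Then □^2p holds at y, so the antecedent holds at x; validity forces ◇^1p at z, giving a w with zR^1w and yR^2w.
First-order correspondent: ∀x ∀y ∀z ((xRy ∧ xRz) → ∃w (yR²w ∧ zRw)).

∀x ∀y ∀z ((xRy ∧ xRz) → ∃w (yR²w ∧ zRw))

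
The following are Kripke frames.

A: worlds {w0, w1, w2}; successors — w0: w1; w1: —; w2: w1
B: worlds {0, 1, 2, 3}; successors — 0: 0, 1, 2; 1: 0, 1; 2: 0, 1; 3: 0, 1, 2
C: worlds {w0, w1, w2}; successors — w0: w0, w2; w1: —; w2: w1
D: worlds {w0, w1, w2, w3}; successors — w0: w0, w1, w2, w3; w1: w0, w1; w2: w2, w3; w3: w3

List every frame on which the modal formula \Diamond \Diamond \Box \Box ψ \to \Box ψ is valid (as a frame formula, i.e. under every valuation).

Frame correspondent (Sahlqvist): \forall x \forall y \forall z ((x R^2 y \wedge xRz) \to \exists w (y R^2 w \wedge z = w)) — i.e. a generalized confluence (Geach) condition.
A: holds.
B: holds.
C: fails — w0R²w1, w0Rw0 but no w with w1R²w and w0=w.
D: fails — w0R²w2, w0Rw0 but no w with w2R²w and w0=w.
Valid on: A, B.

A, B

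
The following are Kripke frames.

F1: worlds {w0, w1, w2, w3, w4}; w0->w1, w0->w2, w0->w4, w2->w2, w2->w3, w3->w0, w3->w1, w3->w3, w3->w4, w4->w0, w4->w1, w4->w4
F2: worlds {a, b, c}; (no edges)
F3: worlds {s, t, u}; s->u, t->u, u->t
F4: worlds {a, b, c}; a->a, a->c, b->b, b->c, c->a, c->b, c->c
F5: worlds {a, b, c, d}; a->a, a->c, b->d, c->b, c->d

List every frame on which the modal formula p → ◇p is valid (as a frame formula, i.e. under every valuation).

F4

This is the axiom for reflexivity; its first-order frame correspondent is ∀x Rxx.
F1: fails — world w0 does not see itself.
F2: fails — world a does not see itself.
F3: fails — world s does not see itself.
F4: satisfies the condition.
F5: fails — world b does not see itself.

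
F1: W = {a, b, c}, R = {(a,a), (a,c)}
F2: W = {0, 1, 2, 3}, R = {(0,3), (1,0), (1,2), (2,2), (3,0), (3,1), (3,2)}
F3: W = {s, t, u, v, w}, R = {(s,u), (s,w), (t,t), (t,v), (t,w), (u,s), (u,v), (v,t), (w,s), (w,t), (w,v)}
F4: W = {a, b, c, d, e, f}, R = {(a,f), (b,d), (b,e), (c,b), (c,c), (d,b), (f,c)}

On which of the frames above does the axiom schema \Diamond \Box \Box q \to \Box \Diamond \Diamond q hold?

F2, F3

Frame correspondent (Sahlqvist): \forall x \forall y \forall z ((xRy \wedge xRz) \to \exists w (y R^2 w \wedge z R^2 w)) — i.e. a generalized confluence (Geach) condition.
F1: fails — aRa, aRc but no w with aR²w and cR²w.
F2: satisfies the condition.
F3: satisfies the condition.
F4: fails — bRd, bRe but no w with dR²w and eR²w.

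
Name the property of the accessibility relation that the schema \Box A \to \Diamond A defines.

Suppose □A→◇A is valid. At any x set V(A)=W. Then □A at x, so ◇A at x, so x has a successor.
Conversely, on a frame with seriality the schema holds at every world under every valuation.
Frame condition: \forall x \exists y Rxy.

Seriality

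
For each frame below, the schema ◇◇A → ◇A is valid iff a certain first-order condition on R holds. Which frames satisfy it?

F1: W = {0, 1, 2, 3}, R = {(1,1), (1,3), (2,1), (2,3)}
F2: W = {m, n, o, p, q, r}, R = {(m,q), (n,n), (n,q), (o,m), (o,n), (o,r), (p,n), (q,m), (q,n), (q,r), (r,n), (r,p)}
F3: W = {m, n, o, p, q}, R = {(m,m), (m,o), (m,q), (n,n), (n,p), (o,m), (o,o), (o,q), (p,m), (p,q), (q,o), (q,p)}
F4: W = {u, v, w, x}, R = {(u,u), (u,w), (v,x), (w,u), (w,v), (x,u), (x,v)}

Frame correspondent (Sahlqvist): ∀x ∀y ∀z (Rxy ∧ Ryz → Rxz) — i.e. transitivity.
F1: holds.
F2: fails — Rom and Rmq but not Roq.
F3: fails — Rpm and Rmo but not Rpo.
F4: fails — Rwu and Ruw but not Rww.

F1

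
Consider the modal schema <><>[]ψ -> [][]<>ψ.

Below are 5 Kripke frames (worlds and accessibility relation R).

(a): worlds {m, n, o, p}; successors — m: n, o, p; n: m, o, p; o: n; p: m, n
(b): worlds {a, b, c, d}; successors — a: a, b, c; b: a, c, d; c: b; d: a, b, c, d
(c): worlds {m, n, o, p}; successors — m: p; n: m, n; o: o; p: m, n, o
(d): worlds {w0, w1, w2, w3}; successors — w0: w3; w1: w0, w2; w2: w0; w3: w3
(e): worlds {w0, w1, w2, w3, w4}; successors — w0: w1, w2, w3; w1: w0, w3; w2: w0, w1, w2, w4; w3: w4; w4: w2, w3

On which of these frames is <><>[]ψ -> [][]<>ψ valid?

(d)

This is the axiom for a generalized confluence (Geach) condition; its first-order frame correspondent is forall x forall y forall z ((x R^2 y & x R^2 z) -> exists w (yRw & zRw)).
(a): fails — mR²n, mR²o but no w with nRw and oRw.
(b): fails — aR²b, aR²c but no w with bRw and cRw.
(c): fails — mR²m, mR²n but no w with mRw and nRw.
(d): ✓.
(e): fails — w0R²w0, w0R²w3 but no w with w0Rw and w3Rw.
Valid on: (d).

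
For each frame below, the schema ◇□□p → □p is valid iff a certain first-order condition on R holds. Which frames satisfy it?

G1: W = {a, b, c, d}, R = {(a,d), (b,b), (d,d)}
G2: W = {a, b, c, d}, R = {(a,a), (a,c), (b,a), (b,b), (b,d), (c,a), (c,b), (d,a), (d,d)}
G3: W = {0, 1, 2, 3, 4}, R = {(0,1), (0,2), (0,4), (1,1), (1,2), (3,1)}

G1

This is the axiom for a generalized confluence (Geach) condition; its first-order frame correspondent is ∀x ∀y ∀z ((xRy ∧ xRz) → ∃w (yR²w ∧ z = w)).
G1: condition met.
G2: fails — bRa, bRd but no w with aR²w and d=w.
G3: fails — 0R1, 0R4 but no w with 1R²w and 4=w.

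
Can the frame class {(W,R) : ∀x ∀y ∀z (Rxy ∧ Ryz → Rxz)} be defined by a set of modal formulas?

Yes, by □r → □□r

Yes: it is transitivity, defined by the 4 schema □r → □□r.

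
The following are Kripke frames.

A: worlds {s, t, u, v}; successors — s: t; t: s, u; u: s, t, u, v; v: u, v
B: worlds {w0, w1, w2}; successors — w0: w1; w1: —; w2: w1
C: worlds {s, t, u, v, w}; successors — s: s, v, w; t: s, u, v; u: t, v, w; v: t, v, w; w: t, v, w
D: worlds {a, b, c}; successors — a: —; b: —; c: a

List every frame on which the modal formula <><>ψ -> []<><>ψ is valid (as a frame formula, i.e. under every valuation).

The schema corresponds to a generalized confluence (Geach) condition: forall x forall y forall z ((x R^2 y & xRz) -> exists w (y = w & z R^2 w)).
A: fails — tR²t, tRs but no w with t=w and sR²w.
B: ✓.
C: fails — uR²u, uRt but no w* with u=w* and tR²w*.
D: ✓.
Valid on: B, D.

B, D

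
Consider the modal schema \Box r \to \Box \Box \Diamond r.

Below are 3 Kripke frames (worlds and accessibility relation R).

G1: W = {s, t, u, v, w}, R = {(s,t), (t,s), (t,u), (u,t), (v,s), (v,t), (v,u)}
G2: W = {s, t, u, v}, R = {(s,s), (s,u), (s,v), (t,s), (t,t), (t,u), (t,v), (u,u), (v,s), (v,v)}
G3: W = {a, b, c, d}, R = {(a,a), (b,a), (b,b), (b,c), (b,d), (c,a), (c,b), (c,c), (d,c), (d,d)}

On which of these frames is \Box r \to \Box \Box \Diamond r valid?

G1

The schema corresponds to a generalized confluence (Geach) condition: \forall x \forall z (x R^2 z \to \exists w (xRw \wedge zRw)).
G1: condition met.
G2: fails — vR²u but no w with vRw and uRw.
G3: fails — dR²a but no w with dRw and aRw.
Valid on: G1.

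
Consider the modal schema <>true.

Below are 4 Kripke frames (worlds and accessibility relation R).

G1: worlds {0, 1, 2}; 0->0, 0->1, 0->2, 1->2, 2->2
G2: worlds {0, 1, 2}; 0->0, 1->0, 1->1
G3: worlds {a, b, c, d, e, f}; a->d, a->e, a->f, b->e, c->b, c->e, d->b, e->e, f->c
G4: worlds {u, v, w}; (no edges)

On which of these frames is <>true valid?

G1, G3

Frame correspondent (Sahlqvist): forall x exists y Rxy — i.e. seriality.
G1: ✓.
G2: fails — world 2 has no successor.
G3: ✓.
G4: fails — world u has no successor.
Valid on: G1, G3.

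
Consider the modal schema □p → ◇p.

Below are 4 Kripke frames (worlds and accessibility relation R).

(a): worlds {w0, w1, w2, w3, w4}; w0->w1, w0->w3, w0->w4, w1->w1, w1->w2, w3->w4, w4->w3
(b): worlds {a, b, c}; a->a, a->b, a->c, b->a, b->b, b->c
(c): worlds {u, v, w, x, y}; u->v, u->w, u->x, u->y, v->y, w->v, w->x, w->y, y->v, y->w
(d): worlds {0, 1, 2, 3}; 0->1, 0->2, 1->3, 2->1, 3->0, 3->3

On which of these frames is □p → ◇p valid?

Frame correspondent (Sahlqvist): ∀x ∃y Rxy — i.e. seriality.
(a): fails — world w2 has no successor.
(b): fails — world c has no successor.
(c): fails — world x has no successor.
(d): holds.
Valid on: (d).

(d)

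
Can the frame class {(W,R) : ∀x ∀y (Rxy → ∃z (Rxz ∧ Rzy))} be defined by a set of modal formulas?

This is a Sahlqvist condition; the C4 axiom □□p → □p defines it.

Yes, by □□p → □p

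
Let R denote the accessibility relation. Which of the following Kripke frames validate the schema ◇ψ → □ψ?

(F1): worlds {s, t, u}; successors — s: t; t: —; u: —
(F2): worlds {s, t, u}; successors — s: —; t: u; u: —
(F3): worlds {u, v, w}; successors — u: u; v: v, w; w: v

This is the axiom for partial functionality; its first-order frame correspondent is ∀x ∀y ∀z (Rxy ∧ Rxz → y = z).
(F1): satisfies the condition.
(F2): satisfies the condition.
(F3): fails — v sees both v and w.
Valid on: (F1), (F2).

(F1), (F2)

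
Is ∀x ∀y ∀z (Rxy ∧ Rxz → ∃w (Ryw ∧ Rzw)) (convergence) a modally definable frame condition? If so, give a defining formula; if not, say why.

Definable; ◇□p → □◇p defines it

This is a Sahlqvist condition; the .2 axiom ◇□p → □◇p defines it.
Suppose ◇□p→□◇p is valid. Take Rxy, Rxz and set V(p)={w : Ryw}. Then □p at y so ◇□p at x, so □◇p at x, so ◇p at z, giving w with Rzw and Ryw.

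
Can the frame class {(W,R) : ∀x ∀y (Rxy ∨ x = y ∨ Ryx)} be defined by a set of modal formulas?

Modal frame validity is preserved under disjoint unions.
Take 2 disjoint single-world reflexive frames: each is trivially connected, but their disjoint union has 2 worlds with no edge between distinct components, so it is not connected.
So no modal formula (or set of formulas) defines exactly the connected frames.

No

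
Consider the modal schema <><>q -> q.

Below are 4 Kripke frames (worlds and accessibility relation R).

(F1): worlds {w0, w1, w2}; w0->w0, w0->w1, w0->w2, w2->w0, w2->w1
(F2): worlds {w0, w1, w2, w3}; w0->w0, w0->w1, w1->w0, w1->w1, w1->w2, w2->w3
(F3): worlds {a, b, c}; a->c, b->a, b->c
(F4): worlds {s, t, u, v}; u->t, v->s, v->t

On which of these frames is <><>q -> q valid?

Frame correspondent (Sahlqvist): forall x forall y (x R^2 y -> exists w (y = w & x = w)) — i.e. a generalized confluence (Geach) condition.
(F1): fails — w0R²w1 but w1 ≠ w0.
(F2): fails — w0R²w1 but w1 ≠ w0.
(F3): fails — bR²c but c ≠ b.
(F4): condition met.
Valid on: (F4).

(F4)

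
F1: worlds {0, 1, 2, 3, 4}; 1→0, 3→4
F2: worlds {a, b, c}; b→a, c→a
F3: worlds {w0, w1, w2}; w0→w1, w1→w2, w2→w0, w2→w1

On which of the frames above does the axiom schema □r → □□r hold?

Frame correspondent (Sahlqvist): ∀x ∀y ∀z (Rxy ∧ Ryz → Rxz) — i.e. transitivity.
F1: ✓.
F2: ✓.
F3: fails — Rw1w2 and Rw2w0 but not Rw1w0.

F1, F2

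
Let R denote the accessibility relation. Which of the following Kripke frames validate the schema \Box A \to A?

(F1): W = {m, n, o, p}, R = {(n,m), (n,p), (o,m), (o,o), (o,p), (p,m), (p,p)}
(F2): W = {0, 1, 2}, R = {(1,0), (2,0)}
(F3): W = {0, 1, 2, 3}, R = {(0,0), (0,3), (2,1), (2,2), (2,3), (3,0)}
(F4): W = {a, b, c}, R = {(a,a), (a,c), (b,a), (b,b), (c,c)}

Frame correspondent (Sahlqvist): \forall x Rxx — i.e. reflexivity.
(F1): fails — world m does not see itself.
(F2): fails — world 0 does not see itself.
(F3): fails — world 1 does not see itself.
(F4): satisfies the condition.

(F4)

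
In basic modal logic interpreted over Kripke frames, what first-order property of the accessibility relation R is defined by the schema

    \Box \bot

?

emptiness of R: \forall x \forall y \neg Rxy

□⊥ is valid iff no world has any successor (otherwise □⊥ fails at any world with one).
The converse is a direct semantic check.
Frame condition: \forall x \forall y \neg Rxy.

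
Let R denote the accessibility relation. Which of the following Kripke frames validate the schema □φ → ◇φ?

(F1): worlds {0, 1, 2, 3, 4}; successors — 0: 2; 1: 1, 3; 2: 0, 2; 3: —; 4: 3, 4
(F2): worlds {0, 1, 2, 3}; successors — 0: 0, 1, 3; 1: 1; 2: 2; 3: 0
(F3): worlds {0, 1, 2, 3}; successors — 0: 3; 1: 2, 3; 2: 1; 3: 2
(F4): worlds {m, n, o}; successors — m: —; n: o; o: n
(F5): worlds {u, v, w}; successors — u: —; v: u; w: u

Frame correspondent (Sahlqvist): ∀x ∃y Rxy — i.e. seriality.
(F1): fails — world 3 has no successor.
(F2): ✓.
(F3): ✓.
(F4): fails — world m has no successor.
(F5): fails — world u has no successor.

(F2), (F3)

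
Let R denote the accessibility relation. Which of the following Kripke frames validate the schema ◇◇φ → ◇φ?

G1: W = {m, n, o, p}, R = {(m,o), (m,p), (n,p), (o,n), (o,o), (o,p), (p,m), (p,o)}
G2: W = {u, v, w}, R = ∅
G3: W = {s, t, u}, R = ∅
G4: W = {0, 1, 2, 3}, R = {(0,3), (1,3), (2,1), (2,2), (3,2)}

G2, G3

The schema corresponds to transitivity: ∀x ∀y ∀z (Rxy ∧ Ryz → Rxz).
G1: fails — Rop and Rpm but not Rom.
G2: condition met.
G3: condition met.
G4: fails — R32 and R21 but not R31.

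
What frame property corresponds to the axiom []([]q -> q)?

Suppose □(□q→q) is valid. Take Rxy and set V(q)={w : Ryw}. Then at y, □q holds; since □(□q→q) at x, □q→q at y, so q at y, i.e. Ryy.
The converse is a direct semantic check.
So the correspondent is shift-reflexivity.

Shift-reflexivity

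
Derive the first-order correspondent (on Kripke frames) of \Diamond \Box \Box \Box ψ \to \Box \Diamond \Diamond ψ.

This is a Sahlqvist (Geach-type) schema ◇^1□^3ψ → □^1◇^2ψ.
Minimal-valuation argument: fix x; take any y with xR^1y and any z with xR^1z. Set V(ψ) to the set of worlds R-reachable from y in exactly 3 steps. Then □^3ψ holds at y, so the antecedent holds at x; validity forces ◇^2ψ at z, giving a w with zR^2w and yR^3w.
First-order correspondent: \forall x \forall y \forall z ((xRy \wedge xRz) \to \exists w (y R^3 w \wedge z R^2 w)).

\forall x \forall y \forall z ((xRy \wedge xRz) \to \exists w (y R^3 w \wedge z R^2 w))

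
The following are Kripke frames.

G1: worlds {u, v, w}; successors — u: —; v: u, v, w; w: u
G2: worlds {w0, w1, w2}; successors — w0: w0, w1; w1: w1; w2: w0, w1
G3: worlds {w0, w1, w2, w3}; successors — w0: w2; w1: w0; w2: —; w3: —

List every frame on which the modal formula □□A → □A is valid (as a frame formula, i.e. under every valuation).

G2

This is the axiom for density; its first-order frame correspondent is ∀x ∀y (Rxy → ∃z (Rxz ∧ Rzy)).
G1: fails — Rwu but no z with Rwz and Rzu.
G2: condition met.
G3: fails — Rw0w2 but no z with Rw0z and Rzw2.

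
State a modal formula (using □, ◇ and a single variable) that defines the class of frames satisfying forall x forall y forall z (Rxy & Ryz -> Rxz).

□r → □□r

A defining formula is □r → □□r (the 4 axiom).
Suppose □r→□□r is valid. Take Rxy, Ryz and set V(r)={w : Rxw}. Then □r at x, so □□r at x, so □r at y, so r at z, i.e. Rxz.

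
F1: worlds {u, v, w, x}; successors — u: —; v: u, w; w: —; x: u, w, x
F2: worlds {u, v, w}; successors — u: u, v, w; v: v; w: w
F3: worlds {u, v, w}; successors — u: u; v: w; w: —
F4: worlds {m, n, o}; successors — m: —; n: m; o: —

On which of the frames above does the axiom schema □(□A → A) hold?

The schema corresponds to shift-reflexivity: ∀x ∀y (Rxy → Ryy).
F1: fails — Rxw but not Rww.
F2: ✓.
F3: fails — Rvw but not Rww.
F4: fails — Rnm but not Rmm.
Valid on: F2.

F2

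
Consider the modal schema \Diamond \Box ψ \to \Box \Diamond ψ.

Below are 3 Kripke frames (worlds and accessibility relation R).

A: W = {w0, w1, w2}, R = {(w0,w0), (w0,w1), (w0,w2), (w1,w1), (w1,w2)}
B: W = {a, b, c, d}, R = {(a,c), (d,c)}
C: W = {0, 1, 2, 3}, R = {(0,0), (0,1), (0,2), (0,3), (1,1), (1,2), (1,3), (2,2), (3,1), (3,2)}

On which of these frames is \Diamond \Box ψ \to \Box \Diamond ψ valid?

The schema corresponds to convergence: \forall x \forall y \forall z (Rxy \wedge Rxz \to \exists w (Ryw \wedge Rzw)).
A: fails — Rw0w1 and Rw0w2 but w1 and w2 have no common successor.
B: fails — Rac and Rac but c and c have no common successor.
C: condition met.
Valid on: C.

C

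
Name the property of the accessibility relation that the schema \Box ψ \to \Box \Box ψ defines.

Suppose □ψ→□□ψ is valid. Take Rxy, Ryz and set V(ψ)={w : Rxw}. Then □ψ at x, so □□ψ at x, so □ψ at y, so ψ at z, i.e. Rxz.

transitivity: \forall x \forall y \forall z (Rxy \wedge Ryz \to Rxz)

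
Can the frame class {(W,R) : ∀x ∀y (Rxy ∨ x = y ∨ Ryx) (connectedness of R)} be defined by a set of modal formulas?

Not definable by any modal formula

Modal frame validity is preserved under disjoint unions.
Take 2 disjoint single-world reflexive frames: each is trivially connected, but their disjoint union has 2 worlds with no edge between distinct components, so it is not connected.
So the class is not modally definable.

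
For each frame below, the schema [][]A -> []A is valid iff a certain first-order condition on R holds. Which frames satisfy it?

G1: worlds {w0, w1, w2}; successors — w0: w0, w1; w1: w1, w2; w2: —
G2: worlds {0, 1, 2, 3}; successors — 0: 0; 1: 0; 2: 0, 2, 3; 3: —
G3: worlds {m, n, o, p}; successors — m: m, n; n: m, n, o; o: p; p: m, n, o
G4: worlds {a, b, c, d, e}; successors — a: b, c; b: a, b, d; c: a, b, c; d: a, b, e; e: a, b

The schema corresponds to density: forall x forall y (Rxy -> exists z (Rxz & Rzy)).
G1: satisfies the condition.
G2: satisfies the condition.
G3: fails — Rop but no z with Roz and Rzp.
G4: fails — Rde but no z with Rdz and Rze.

G1, G2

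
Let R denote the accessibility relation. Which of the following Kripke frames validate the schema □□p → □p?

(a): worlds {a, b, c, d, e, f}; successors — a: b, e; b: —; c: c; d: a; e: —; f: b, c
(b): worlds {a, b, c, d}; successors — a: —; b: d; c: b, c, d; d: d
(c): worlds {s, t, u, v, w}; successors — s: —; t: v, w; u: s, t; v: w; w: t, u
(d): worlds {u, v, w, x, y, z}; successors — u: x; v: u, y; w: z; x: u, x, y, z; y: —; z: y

(b)

Frame correspondent (Sahlqvist): ∀x ∀y (Rxy → ∃z (Rxz ∧ Rzy)) — i.e. density.
(a): fails — Rab but no z with Raz and Rzb.
(b): condition met.
(c): fails — Rtv but no z with Rtz and Rzv.
(d): fails — Rvu but no t with Rvt and Rtu.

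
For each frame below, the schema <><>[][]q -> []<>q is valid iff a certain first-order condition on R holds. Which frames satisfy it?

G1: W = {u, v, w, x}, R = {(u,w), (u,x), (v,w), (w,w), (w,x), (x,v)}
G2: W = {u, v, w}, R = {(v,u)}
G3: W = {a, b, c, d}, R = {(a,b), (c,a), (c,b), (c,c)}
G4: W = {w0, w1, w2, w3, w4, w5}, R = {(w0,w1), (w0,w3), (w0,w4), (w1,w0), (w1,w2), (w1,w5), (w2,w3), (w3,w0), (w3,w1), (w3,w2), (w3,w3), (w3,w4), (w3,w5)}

Frame correspondent (Sahlqvist): forall x forall y forall z ((x R^2 y & xRz) -> exists w (y R^2 w & zRw)) — i.e. a generalized confluence (Geach) condition.
G1: fails — uR²v, uRx but no t with vR²t and xRt.
G2: ✓.
G3: fails — cR²a, cRa but no w with aR²w and aRw.
G4: fails — w0R²w0, w0Rw4 but no w with w0R²w and w4Rw.
Valid on: G2.

G2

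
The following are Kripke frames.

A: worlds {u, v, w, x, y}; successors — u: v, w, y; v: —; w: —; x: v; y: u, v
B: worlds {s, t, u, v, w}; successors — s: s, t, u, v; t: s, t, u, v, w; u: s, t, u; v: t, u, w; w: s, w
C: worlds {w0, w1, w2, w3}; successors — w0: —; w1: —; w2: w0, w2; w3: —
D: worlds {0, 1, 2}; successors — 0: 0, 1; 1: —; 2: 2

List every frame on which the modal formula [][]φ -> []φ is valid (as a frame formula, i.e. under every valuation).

Frame correspondent (Sahlqvist): forall x forall y (Rxy -> exists z (Rxz & Rzy)) — i.e. density.
A: fails — Ruw but no z with Ruz and Rzw.
B: holds.
C: holds.
D: holds.
Valid on: B, C, D.

B, C, D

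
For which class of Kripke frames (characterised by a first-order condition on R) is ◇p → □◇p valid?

Suppose ◇p→□◇p is valid. Take Rxy, Rxz and set V(p)={y}. Then ◇p at x, so □◇p at x, so ◇p at z, so some w with Rzw has p; w=y, i.e. Rzy. By symmetry of the argument, Ryz.
Conversely, on a frame with the Euclidean property the schema holds at every world under every valuation.
So the correspondent is the Euclidean property.

The Euclidean property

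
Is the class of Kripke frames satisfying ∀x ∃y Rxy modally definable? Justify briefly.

Yes: it is seriality, defined by the D schema □r → ◇r.
Suppose □r→◇r is valid. At any x set V(r)=W. Then □r at x, so ◇r at x, so x has a successor.

Definable; □r → ◇r defines it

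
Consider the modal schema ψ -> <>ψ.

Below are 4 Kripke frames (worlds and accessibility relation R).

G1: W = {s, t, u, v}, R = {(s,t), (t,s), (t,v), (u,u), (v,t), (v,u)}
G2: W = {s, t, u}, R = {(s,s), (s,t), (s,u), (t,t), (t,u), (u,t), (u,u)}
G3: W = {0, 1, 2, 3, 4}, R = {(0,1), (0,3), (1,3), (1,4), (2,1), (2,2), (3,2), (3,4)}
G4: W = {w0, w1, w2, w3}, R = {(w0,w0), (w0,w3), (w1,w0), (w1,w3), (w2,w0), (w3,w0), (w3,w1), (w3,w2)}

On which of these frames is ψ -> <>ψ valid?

G2

Frame correspondent (Sahlqvist): forall x Rxx — i.e. reflexivity.
G1: fails — world s does not see itself.
G2: ✓.
G3: fails — world 0 does not see itself.
G4: fails — world w1 does not see itself.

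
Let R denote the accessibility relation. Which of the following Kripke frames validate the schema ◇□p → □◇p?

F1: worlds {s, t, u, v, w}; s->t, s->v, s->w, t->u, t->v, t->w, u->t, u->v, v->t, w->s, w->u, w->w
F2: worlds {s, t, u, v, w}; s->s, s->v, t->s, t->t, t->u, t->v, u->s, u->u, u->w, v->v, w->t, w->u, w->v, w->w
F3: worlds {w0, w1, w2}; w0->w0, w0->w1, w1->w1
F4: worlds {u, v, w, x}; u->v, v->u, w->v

This is the axiom for convergence; its first-order frame correspondent is ∀x ∀y ∀z (Rxy ∧ Rxz → ∃w (Ryw ∧ Rzw)).
F1: fails — Rsv and Rsw but v and w have no common successor.
F2: fails — Rtv and Rtu but v and u have no common successor.
F3: holds.
F4: holds.
Valid on: F3, F4.

F3, F4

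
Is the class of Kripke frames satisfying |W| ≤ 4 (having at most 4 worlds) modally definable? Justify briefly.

Not modally definable

Modal frame validity is preserved under disjoint unions.
Any modal formula valid on each of 5 disjoint one-world frames is valid on their disjoint union (validity is preserved under disjoint unions). Each one-world frame has |W|=1≤4, but the union has |W|=5.
Hence having at most 4 worlds is not modally definable.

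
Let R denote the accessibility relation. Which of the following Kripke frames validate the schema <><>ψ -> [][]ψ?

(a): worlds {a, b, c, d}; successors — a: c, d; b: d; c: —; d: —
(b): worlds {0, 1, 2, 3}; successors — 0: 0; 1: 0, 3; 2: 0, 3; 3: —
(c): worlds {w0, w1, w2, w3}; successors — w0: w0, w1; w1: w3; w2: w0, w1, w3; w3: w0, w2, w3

(a), (b)

This is the axiom for a generalized confluence (Geach) condition; its first-order frame correspondent is forall x forall y forall z ((x R^2 y & x R^2 z) -> exists w (y = w & z = w)).
(a): condition met.
(b): condition met.
(c): fails — w0R²w0, w0R²w1 but w0 ≠ w1.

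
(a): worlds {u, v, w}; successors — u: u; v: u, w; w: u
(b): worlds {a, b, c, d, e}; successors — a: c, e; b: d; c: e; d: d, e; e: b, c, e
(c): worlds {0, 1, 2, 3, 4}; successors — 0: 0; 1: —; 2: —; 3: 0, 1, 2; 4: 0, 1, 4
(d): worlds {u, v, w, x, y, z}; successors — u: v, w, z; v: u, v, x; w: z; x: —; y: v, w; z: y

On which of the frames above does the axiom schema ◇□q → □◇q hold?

(a)

This is the axiom for convergence; its first-order frame correspondent is ∀x ∀y ∀z (Rxy ∧ Rxz → ∃w (Ryw ∧ Rzw)).
(a): holds.
(b): fails — Reb and Ree but b and e have no common successor.
(c): fails — R32 and R32 but 2 and 2 have no common successor.
(d): fails — Ruv and Ruz but v and z have no common successor.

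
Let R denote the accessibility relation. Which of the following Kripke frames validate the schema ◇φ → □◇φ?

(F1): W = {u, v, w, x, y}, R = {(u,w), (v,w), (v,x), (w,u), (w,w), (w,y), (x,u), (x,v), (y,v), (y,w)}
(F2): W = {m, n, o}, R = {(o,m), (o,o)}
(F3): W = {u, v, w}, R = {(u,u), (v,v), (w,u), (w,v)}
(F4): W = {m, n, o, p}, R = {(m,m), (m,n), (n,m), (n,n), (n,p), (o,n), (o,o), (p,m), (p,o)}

none

This is the axiom for the Euclidean property; its first-order frame correspondent is ∀x ∀y ∀z (Rxy ∧ Rxz → Ryz).
(F1): fails — Rvw and Rvx but not Rwx.
(F2): fails — Rom and Roo but not Rmo.
(F3): fails — Rwu and Rwv but not Ruv.
(F4): fails — Rnm and Rnp but not Rmp.
Valid on no frame.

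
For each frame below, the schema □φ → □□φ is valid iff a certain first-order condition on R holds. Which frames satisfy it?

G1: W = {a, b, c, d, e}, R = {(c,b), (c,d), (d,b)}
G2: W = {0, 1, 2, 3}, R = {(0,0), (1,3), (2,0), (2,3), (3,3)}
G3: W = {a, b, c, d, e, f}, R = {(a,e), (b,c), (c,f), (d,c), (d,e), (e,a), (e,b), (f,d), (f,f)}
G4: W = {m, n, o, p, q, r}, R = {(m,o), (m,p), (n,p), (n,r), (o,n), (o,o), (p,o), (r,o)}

G1, G2

This is the axiom for transitivity; its first-order frame correspondent is ∀x ∀y ∀z (Rxy ∧ Ryz → Rxz).
G1: ✓.
G2: ✓.
G3: fails — Rbc and Rcf but not Rbf.
G4: fails — Rnr and Rro but not Rno.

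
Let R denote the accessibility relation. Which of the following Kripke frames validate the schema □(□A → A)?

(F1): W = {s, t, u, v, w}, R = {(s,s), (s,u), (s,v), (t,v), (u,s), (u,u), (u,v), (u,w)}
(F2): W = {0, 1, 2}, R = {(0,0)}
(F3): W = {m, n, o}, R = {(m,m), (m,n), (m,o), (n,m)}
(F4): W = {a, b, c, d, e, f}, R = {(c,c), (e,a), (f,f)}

Frame correspondent (Sahlqvist): ∀x ∀y (Rxy → Ryy) — i.e. shift-reflexivity.
(F1): fails — Ruv but not Rvv.
(F2): ✓.
(F3): fails — Rmn but not Rnn.
(F4): fails — Rea but not Raa.

(F2)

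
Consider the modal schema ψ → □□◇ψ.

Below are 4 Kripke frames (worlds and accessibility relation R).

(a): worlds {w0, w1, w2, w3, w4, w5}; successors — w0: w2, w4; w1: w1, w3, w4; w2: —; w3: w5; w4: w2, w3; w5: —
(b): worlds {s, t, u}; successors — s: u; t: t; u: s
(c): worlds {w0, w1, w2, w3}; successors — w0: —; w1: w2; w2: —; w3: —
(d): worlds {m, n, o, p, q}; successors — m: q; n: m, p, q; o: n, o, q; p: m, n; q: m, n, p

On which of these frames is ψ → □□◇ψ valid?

The schema corresponds to a generalized confluence (Geach) condition: ∀x ∀z (xR²z → ∃w (x = w ∧ zRw)).
(a): fails — w0R²w2 but no w with w0=w and w2Rw.
(b): fails — sR²s but no w with s=w and sRw.
(c): holds.
(d): fails — mR²m but no w with m=w and mRw.
Valid on: (c).

(c)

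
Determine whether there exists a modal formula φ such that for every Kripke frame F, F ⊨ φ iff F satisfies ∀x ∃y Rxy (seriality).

Definable; □r → ◇r defines it

This is a Sahlqvist condition; the D axiom □r → ◇r defines it.
Suppose □r→◇r is valid. At any x set V(r)=W. Then □r at x, so ◇r at x, so x has a successor.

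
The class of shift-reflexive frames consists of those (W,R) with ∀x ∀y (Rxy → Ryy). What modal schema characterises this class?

□(□r → r)

This is shift-reflexivity; the standard corresponding axiom is T□: □(□r → r).
Suppose □(□r→r) is valid. Take Rxy and set V(r)={w : Ryw}. Then at y, □r holds; since □(□r→r) at x, □r→r at y, so r at y, i.e. Ryy.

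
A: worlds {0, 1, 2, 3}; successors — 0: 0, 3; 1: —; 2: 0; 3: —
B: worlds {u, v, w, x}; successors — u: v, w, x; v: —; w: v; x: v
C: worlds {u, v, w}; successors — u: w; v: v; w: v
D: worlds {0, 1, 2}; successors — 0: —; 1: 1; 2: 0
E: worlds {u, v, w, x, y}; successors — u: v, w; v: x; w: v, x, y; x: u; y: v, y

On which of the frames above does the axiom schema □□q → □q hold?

This is the axiom for density; its first-order frame correspondent is ∀x ∀y (Rxy → ∃z (Rxz ∧ Rzy)).
A: condition met.
B: fails — Ruw but no z with Ruz and Rzw.
C: fails — Ruw but no z with Ruz and Rzw.
D: fails — R20 but no z with R2z and Rz0.
E: fails — Ruw but no z with Ruz and Rzw.

A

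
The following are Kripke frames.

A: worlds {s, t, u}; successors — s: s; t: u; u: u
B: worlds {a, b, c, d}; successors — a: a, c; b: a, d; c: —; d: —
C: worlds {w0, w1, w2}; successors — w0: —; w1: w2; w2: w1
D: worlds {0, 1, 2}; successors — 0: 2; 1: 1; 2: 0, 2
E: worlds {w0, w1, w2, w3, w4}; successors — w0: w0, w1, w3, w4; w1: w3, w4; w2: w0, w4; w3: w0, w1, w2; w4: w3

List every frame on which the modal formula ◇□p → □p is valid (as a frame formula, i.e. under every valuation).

A

This is the axiom for the Euclidean property; its first-order frame correspondent is ∀x ∀y ∀z (Rxy ∧ Rxz → Ryz).
A: satisfies the condition.
B: fails — Rac and Raa but not Rca.
C: fails — Rw1w2 and Rw1w2 but not Rw2w2.
D: fails — R20 and R20 but not R00.
E: fails — Rw0w4 and Rw0w4 but not Rw4w4.
Valid on: A.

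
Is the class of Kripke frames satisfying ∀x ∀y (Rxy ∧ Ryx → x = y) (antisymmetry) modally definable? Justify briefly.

Not modally definable

If a class were modally definable it would be closed under surjective bounded morphisms (Goldblatt–Thomason).
The 6-cycle (worlds s,t,u,v,w,x with s→t→u→v→w→x→s) is antisymmetric. Sending even-indexed worlds to a and odd-indexed worlds to b is a surjective bounded morphism onto the two-world frame with a↔b, which is not antisymmetric.
Hence antisymmetry is not modally definable.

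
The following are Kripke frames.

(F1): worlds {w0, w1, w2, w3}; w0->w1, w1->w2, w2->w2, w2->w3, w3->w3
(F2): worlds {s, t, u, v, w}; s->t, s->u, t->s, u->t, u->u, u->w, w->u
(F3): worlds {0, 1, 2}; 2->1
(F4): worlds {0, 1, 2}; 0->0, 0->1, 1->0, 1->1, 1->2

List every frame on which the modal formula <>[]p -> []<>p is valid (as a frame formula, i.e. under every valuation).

(F1)

Frame correspondent (Sahlqvist): forall x forall y forall z (Rxy & Rxz -> exists w (Ryw & Rzw)) — i.e. convergence.
(F1): holds.
(F2): fails — Rsu and Rst but u and t have no common successor.
(F3): fails — R21 and R21 but 1 and 1 have no common successor.
(F4): fails — R10 and R12 but 0 and 2 have no common successor.
Valid on: (F1).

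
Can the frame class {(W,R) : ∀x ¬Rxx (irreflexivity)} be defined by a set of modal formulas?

Modal frame validity is preserved under surjective bounded morphisms.
The 3-cycle (worlds 0,1,2 with 0→1→2→0) is irreflexive, and the map sending every world to a single reflexive point • is a surjective bounded morphism (forth: every edge maps to (•,•); back: every world has a successor). So any modal formula valid on the 3-cycle is also valid on the reflexive point, which is not irreflexive.
So no modal formula (or set of formulas) defines exactly the irreflexive frames.

No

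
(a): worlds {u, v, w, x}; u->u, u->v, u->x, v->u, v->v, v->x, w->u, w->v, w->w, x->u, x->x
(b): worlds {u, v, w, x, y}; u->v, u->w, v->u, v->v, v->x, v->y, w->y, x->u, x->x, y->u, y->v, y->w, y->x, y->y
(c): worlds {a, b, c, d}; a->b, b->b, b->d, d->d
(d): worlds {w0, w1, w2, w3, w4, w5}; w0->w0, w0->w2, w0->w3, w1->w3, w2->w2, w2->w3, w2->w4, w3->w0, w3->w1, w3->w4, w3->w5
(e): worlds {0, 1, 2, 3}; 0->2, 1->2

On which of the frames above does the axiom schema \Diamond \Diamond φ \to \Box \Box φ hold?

This is the axiom for a generalized confluence (Geach) condition; its first-order frame correspondent is \forall x \forall y \forall z ((x R^2 y \wedge x R^2 z) \to \exists w (y = w \wedge z = w)).
(a): fails — uR²u, uR²v but u ≠ v.
(b): fails — uR²u, uR²v but u ≠ v.
(c): fails — aR²b, aR²d but b ≠ d.
(d): fails — w0R²w0, w0R²w1 but w0 ≠ w1.
(e): ✓.

(e)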